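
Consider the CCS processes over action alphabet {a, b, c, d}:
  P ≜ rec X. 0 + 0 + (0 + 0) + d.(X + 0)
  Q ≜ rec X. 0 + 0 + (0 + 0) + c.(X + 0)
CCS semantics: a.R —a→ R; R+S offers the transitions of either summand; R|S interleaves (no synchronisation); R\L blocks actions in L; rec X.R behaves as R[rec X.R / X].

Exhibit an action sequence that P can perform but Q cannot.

d

Reachable graph of P (2 states):
  m0 = rec X. 0 + 0 + (0 + 0) + d.(X + 0) has moves =d=> m1
  m1 = (rec X. 0 + 0 + (0 + 0) + d.(X + 0)) + 0 has moves =d=> m1
Reachable graph of Q (2 states):
  n0 = rec X. 0 + 0 + (0 + 0) + c.(X + 0) has moves =c=> n1
  n1 = (rec X. 0 + 0 + (0 + 0) + c.(X + 0)) + 0 has moves =c=> n1
Trace ⟨d⟩ through P, begin at {m0}:
  after d @ step 1: {m1}
  P completes σ.
Trace ⟨d⟩ through Q, begin at {n0}:
  after d @ step 1: ∅  — Q cannot continue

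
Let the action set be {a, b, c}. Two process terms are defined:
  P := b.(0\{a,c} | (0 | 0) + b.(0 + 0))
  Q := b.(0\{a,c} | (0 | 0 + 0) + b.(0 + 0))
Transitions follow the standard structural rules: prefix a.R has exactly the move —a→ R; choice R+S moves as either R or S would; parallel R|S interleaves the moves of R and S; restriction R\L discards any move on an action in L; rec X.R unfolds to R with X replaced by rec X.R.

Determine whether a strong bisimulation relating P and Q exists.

YES

LTS(P): 3 reachable states
  u0 = b.(0\{a,c} | (0 | 0) + b.(0 + 0)) ⊢ -b-> u1
  u1 = 0\{a,c} | (0 | 0) + b.(0 + 0) ⊢ -b-> u2
  u2 = 0 + 0 ⊢ ·
LTS(Q): 3 reachable states
  v0 = b.(0\{a,c} | (0 | 0 + 0) + b.(0 + 0)) ⊢ -b-> v1
  v1 = 0\{a,c} | (0 | 0 + 0) + b.(0 + 0) ⊢ -b-> v2
  v2 = 0 + 0 ⊢ ·
Bisimilarity quotient blocks:
  B0 = {u0, v0}
  B1 = {u1, v1}
  B2 = {u2, v2}
u0 ∈ B0, v0 ∈ B0 → same block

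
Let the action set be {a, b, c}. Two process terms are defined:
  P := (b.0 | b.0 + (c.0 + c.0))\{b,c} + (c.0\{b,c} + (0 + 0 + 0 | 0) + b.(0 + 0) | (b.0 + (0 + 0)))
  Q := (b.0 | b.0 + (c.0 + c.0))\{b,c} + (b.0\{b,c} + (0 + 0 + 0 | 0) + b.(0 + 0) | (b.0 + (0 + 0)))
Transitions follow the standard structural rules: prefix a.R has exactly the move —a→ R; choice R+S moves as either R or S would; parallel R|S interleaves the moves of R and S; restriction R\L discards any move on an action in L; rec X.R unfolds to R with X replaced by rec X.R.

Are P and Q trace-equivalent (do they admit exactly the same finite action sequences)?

trace-distinct — witness ⟨c⟩

P's transition system — 5 states:
  s0 = (b.0 | b.0 + (c.0 + c.0))\{b,c} + (c.0\{b,c} + (0 + 0 + 0 | 0) + b.(0 + 0) | (b.0 + (0 + 0))) has moves =b=> s1, =b=> s2, =c=> s3
  s1 = (0 + 0) | (b.0 + (0 + 0)) has moves =b=> s4
  s2 = b.(0 + 0) | 0 has moves =b=> s4
  s3 = 0\{b,c} has moves ∅
  s4 = (0 + 0) | 0 has moves ∅
Q's transition system — 5 states:
  t0 = (b.0 | b.0 + (c.0 + c.0))\{b,c} + (b.0\{b,c} + (0 + 0 + 0 | 0) + b.(0 + 0) | (b.0 + (0 + 0))) has moves =b=> t1, =b=> t2, =b=> t3
  t1 = (0 + 0) | (b.0 + (0 + 0)) has moves =b=> t4
  t2 = 0\{b,c} has moves ∅
  t3 = b.(0 + 0) | 0 has moves =b=> t4
  t4 = (0 + 0) | 0 has moves ∅
Run σ = ⟨c⟩ on P: start {s0}
  after c @ step 1: {s3}
  ✓ P
Run σ = ⟨c⟩ on Q: start {t0}
  after c @ step 1: ∅ (Q stuck)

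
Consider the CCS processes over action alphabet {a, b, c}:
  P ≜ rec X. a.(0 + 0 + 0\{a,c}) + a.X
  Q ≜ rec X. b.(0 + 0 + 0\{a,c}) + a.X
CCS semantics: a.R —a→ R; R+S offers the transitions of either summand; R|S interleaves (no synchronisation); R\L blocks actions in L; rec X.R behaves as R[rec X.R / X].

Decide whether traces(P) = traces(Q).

Reachable graph of P (2 states):
  m0 = rec X. a.(0 + 0 + 0\{a,c}) + a.X has moves --a--▸ m0, --a--▸ m1
  m1 = 0 + 0 + 0\{a,c} has moves ∅
Reachable graph of Q (2 states):
  n0 = rec X. b.(0 + 0 + 0\{a,c}) + a.X has moves --a--▸ n0, --b--▸ n1
  n1 = 0 + 0 + 0\{a,c} has moves ∅
Executing b from Q (initial set {n0}):
  [1] b ⇒ {n1}
  Q completes σ.
Executing b from P (initial set {m0}):
  [1] b ⇒ ∅ (P stuck)

NO — witness ⟨b⟩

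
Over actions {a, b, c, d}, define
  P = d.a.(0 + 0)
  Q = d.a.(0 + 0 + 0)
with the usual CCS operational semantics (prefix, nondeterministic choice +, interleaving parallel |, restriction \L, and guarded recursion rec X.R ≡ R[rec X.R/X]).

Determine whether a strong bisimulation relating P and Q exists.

LTS(P): 3 reachable states
  p0 = d.a.(0 + 0) :: -d-> p1
  p1 = a.(0 + 0) :: -a-> p2
  p2 = 0 + 0 :: deadlocked
LTS(Q): 3 reachable states
  q0 = d.a.(0 + 0 + 0) :: -d-> q1
  q1 = a.(0 + 0 + 0) :: -a-> q2
  q2 = 0 + 0 + 0 :: deadlocked
Coarsest stable partition (strong bisimilarity classes):
  B0 = {p0, q0}
  B1 = {p1, q1}
  B2 = {p2, q2}
p0 ∈ B0, q0 ∈ B0 → same block

P ~ Q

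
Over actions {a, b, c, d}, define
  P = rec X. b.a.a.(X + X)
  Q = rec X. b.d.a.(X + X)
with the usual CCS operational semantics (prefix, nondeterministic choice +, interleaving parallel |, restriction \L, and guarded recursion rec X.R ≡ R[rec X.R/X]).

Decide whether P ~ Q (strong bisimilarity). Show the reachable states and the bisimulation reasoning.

Reachable graph of P (4 states):
  u0 = rec X. b.a.a.(X + X) → =b=> u1
  u1 = a.a.((rec X. b.a.a.(X + X)) + (rec X. b.a.a.(X + X))) → =a=> u2
  u2 = a.((rec X. b.a.a.(X + X)) + (rec X. b.a.a.(X + X))) → =a=> u3
  u3 = (rec X. b.a.a.(X + X)) + (rec X. b.a.a.(X + X)) → =b=> u1
Reachable graph of Q (4 states):
  v0 = rec X. b.d.a.(X + X) → =b=> v1
  v1 = d.a.((rec X. b.d.a.(X + X)) + (rec X. b.d.a.(X + X))) → =d=> v2
  v2 = a.((rec X. b.d.a.(X + X)) + (rec X. b.d.a.(X + X))) → =a=> v3
  v3 = (rec X. b.d.a.(X + X)) + (rec X. b.d.a.(X + X)) → =b=> v1
Coarsest stable partition (strong bisimilarity classes):
  B0 = {u0, u3}
  B1 = {u1}
  B2 = {u2}
  B3 = {v0, v3}
  B4 = {v1}
  B5 = {v2}
u0 ∈ B0, v0 ∈ B3 → different blocks

P ≁ Q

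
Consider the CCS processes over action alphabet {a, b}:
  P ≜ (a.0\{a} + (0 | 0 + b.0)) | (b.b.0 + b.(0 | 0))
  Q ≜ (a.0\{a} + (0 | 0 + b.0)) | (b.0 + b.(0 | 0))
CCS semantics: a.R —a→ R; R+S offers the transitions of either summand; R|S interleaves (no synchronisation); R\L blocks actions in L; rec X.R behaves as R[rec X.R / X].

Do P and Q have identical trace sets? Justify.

LTS(P): 12 reachable states
  m0 = (a.0\{a} + (0 | 0 + b.0)) | (b.b.0 + b.(0 | 0)) has moves --a--▸ m1, --b--▸ m2, --b--▸ m3, --b--▸ m4
  m1 = 0\{a} | (b.b.0 + b.(0 | 0)) has moves --b--▸ m5, --b--▸ m6
  m2 = (a.0\{a} + (0 | 0 + b.0)) | (0 | 0) has moves --a--▸ m5, --b--▸ m7
  m3 = (a.0\{a} + (0 | 0 + b.0)) | b.0 has moves --a--▸ m6, --b--▸ m8, --b--▸ m9
  m4 = 0 | (b.b.0 + b.(0 | 0)) has moves --b--▸ m7, --b--▸ m9
  m5 = 0\{a} | (0 | 0) has moves deadlocked
  m6 = 0\{a} | b.0 has moves --b--▸ m10
  m7 = 0 | (0 | 0) has moves deadlocked
  m8 = (a.0\{a} + (0 | 0 + b.0)) | 0 has moves --a--▸ m10, --b--▸ m11
  m9 = 0 | b.0 has moves --b--▸ m11
  m10 = 0\{a} | 0 has moves deadlocked
  m11 = 0 | 0 has moves deadlocked
LTS(Q): 9 reachable states
  n0 = (a.0\{a} + (0 | 0 + b.0)) | (b.0 + b.(0 | 0)) has moves --a--▸ n1, --b--▸ n2, --b--▸ n3, --b--▸ n4
  n1 = 0\{a} | (b.0 + b.(0 | 0)) has moves --b--▸ n5, --b--▸ n6
  n2 = (a.0\{a} + (0 | 0 + b.0)) | (0 | 0) has moves --a--▸ n5, --b--▸ n7
  n3 = (a.0\{a} + (0 | 0 + b.0)) | 0 has moves --a--▸ n6, --b--▸ n8
  n4 = 0 | (b.0 + b.(0 | 0)) has moves --b--▸ n7, --b--▸ n8
  n5 = 0\{a} | (0 | 0) has moves deadlocked
  n6 = 0\{a} | 0 has moves deadlocked
  n7 = 0 | (0 | 0) has moves deadlocked
  n8 = 0 | 0 has moves deadlocked
Trace ⟨abb⟩ through P, begin at {m0}:
  after a @ step 1: {m1}
  after b @ step 2: {m5, m6}
  after b @ step 3: {m10}
  — P admits the full trace.
Trace ⟨abb⟩ through Q, begin at {n0}:
  after a @ step 1: {n1}
  after b @ step 2: {n5, n6}
  after b @ step 3: ∅ (Q stuck)

trace-distinct — witness ⟨abb⟩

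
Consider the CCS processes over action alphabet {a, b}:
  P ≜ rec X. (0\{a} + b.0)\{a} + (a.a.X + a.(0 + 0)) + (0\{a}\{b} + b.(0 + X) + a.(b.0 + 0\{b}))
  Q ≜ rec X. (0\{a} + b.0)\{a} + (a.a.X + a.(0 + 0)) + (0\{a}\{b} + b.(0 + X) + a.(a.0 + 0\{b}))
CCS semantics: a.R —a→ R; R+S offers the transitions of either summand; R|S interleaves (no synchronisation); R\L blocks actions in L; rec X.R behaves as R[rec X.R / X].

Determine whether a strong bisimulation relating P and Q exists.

LTS(P): 7 reachable states
  u0 = rec X. (0\{a} + b.0)\{a} + (a.a.X + a.(0 + 0)) + (0\{a}\{b} + b.(0 + X) + a.(b.0 + 0\{b})) has moves --a--▸ u1, --a--▸ u2, --a--▸ u3, --b--▸ u4, --b--▸ u5
  u1 = 0 + 0 has moves stopped
  u2 = a.(rec X. (0\{a} + b.0)\{a} + (a.a.X + a.(0 + 0)) + (0\{a}\{b} + b.(0 + X) + a.(b.0 + 0\{b}))) has moves --a--▸ u0
  u3 = b.0 + 0\{b} has moves --b--▸ u6
  u4 = 0 + (rec X. (0\{a} + b.0)\{a} + (a.a.X + a.(0 + 0)) + (0\{a}\{b} + b.(0 + X) + a.(b.0 + 0\{b}))) has moves --a--▸ u1, --a--▸ u2, --a--▸ u3, --b--▸ u4, --b--▸ u5
  u5 = 0\{a} has moves stopped
  u6 = 0 has moves stopped
LTS(Q): 7 reachable states
  v0 = rec X. (0\{a} + b.0)\{a} + (a.a.X + a.(0 + 0)) + (0\{a}\{b} + b.(0 + X) + a.(a.0 + 0\{b})) has moves --a--▸ v1, --a--▸ v2, --a--▸ v3, --b--▸ v4, --b--▸ v5
  v1 = 0 + 0 has moves stopped
  v2 = a.(rec X. (0\{a} + b.0)\{a} + (a.a.X + a.(0 + 0)) + (0\{a}\{b} + b.(0 + X) + a.(a.0 + 0\{b}))) has moves --a--▸ v0
  v3 = a.0 + 0\{b} has moves --a--▸ v6
  v4 = 0 + (rec X. (0\{a} + b.0)\{a} + (a.a.X + a.(0 + 0)) + (0\{a}\{b} + b.(0 + X) + a.(a.0 + 0\{b}))) has moves --a--▸ v1, --a--▸ v2, --a--▸ v3, --b--▸ v4, --b--▸ v5
  v5 = 0\{a} has moves stopped
  v6 = 0 has moves stopped
Bisimilarity quotient blocks:
  B0 = {u0, u4}
  B1 = {u1, u5, u6, v1, v5, v6}
  B2 = {u3}
  B3 = {u2}
  B4 = {v0, v4}
  B5 = {v2}
  B6 = {v3}
u0 ∈ B0, v0 ∈ B4 → different blocks

NO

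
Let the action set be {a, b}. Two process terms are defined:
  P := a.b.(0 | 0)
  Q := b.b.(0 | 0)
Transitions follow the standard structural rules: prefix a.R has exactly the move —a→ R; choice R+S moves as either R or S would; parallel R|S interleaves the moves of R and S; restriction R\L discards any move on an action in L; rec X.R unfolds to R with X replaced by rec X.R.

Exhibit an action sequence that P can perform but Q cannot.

a

Reachable graph of P (3 states):
  u0 = a.b.(0 | 0) → -a-> u1
  u1 = b.(0 | 0) → -b-> u2
  u2 = 0 | 0 → (no moves)
Reachable graph of Q (3 states):
  v0 = b.b.(0 | 0) → -b-> v1
  v1 = b.(0 | 0) → -b-> v2
  v2 = 0 | 0 → (no moves)
Run σ = ⟨a⟩ on P: start {u0}
  step 1 (a): {u1}
  — P admits the full trace.
Run σ = ⟨a⟩ on Q: start {v0}
  step 1 (a): ∅  — Q cannot continue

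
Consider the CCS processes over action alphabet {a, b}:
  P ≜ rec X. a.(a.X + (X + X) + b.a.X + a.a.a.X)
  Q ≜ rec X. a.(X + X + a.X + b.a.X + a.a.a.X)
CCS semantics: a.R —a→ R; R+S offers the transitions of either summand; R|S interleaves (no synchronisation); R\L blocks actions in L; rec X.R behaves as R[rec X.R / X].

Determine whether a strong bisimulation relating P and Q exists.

Reachable graph of P (4 states):
  u0 = rec X. a.(a.X + (X + X) + b.a.X + a.a.a.X) ⊢ =a=> u1
  u1 = a.(rec X. a.(a.X + (X + X) + b.a.X + a.a.a.X)) + ((rec X. a.(a.X + (X + X) + b.a.X + a.a.a.X)) + (rec X. a.(a.X + (X + X) + b.a.X + a.a.a.X))) + b.a.(rec X. a.(a.X + (X + X) + b.a.X + a.a.a.X)) + a.a.a.(rec X. a.(a.X + (X + X) + b.a.X + a.a.a.X)) ⊢ =a=> u0, =a=> u1, =a=> u2, =b=> u3
  u2 = a.a.(rec X. a.(a.X + (X + X) + b.a.X + a.a.a.X)) ⊢ =a=> u3
  u3 = a.(rec X. a.(a.X + (X + X) + b.a.X + a.a.a.X)) ⊢ =a=> u0
Reachable graph of Q (4 states):
  v0 = rec X. a.(X + X + a.X + b.a.X + a.a.a.X) ⊢ =a=> v1
  v1 = (rec X. a.(X + X + a.X + b.a.X + a.a.a.X)) + (rec X. a.(X + X + a.X + b.a.X + a.a.a.X)) + a.(rec X. a.(X + X + a.X + b.a.X + a.a.a.X)) + b.a.(rec X. a.(X + X + a.X + b.a.X + a.a.a.X)) + a.a.a.(rec X. a.(X + X + a.X + b.a.X + a.a.a.X)) ⊢ =a=> v0, =a=> v1, =a=> v2, =b=> v3
  v2 = a.a.(rec X. a.(X + X + a.X + b.a.X + a.a.a.X)) ⊢ =a=> v3
  v3 = a.(rec X. a.(X + X + a.X + b.a.X + a.a.a.X)) ⊢ =a=> v0
Partition-refinement fixed point:
  B0 = {u0, v0}
  B1 = {u1, v1}
  B2 = {u2, v2}
  B3 = {u3, v3}
u0 ∈ B0, v0 ∈ B0 → same block

P ~ Q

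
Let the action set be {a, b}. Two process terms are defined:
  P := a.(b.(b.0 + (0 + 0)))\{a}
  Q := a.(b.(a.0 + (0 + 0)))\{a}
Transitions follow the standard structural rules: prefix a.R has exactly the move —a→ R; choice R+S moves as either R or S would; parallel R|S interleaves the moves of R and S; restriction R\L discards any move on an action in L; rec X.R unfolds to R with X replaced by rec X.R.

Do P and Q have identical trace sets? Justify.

LTS(P): 4 reachable states
  s0 = a.(b.(b.0 + (0 + 0)))\{a} ⊢ -a-> s1
  s1 = (b.(b.0 + (0 + 0)))\{a} ⊢ -b-> s2
  s2 = (b.0 + (0 + 0))\{a} ⊢ -b-> s3
  s3 = 0\{a} ⊢ stopped
LTS(Q): 3 reachable states
  t0 = a.(b.(a.0 + (0 + 0)))\{a} ⊢ -a-> t1
  t1 = (b.(a.0 + (0 + 0)))\{a} ⊢ -b-> t2
  t2 = (a.0 + (0 + 0))\{a} ⊢ stopped
Run σ = ⟨abb⟩ on P: start {s0}
  [1] a ⇒ {s1}
  [2] b ⇒ {s2}
  [3] b ⇒ {s3}
  ✓ P
Run σ = ⟨abb⟩ on Q: start {t0}
  [1] a ⇒ {t1}
  [2] b ⇒ {t2}
  [3] b ⇒ no successor for Q

NO — witness ⟨abb⟩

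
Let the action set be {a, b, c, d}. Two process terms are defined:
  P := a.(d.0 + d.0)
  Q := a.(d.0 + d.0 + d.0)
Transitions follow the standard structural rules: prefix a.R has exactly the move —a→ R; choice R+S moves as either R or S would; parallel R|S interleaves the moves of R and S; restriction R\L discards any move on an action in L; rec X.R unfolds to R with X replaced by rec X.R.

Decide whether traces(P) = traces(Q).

LTS(P): 3 reachable states
  u0 = a.(d.0 + d.0) | --a--▸ u1
  u1 = d.0 + d.0 | --d--▸ u2
  u2 = 0 | deadlocked
LTS(Q): 3 reachable states
  v0 = a.(d.0 + d.0 + d.0) | --a--▸ v1
  v1 = d.0 + d.0 + d.0 | --d--▸ v2
  v2 = 0 | deadlocked
Bisimilarity quotient blocks:
  B0 = {u0, v0}
  B1 = {u1, v1}
  B2 = {u2, v2}
u0 ∈ B0, v0 ∈ B0 → same block
Bisimilar ⇒ trace-equivalent.

YES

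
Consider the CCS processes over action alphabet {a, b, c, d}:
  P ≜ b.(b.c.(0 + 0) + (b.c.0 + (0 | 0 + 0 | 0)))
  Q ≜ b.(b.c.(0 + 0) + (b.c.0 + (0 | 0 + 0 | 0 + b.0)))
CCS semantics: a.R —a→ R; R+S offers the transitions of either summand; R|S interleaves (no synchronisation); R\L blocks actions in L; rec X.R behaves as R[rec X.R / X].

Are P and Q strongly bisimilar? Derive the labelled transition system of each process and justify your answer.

not bisimilar

LTS(P): 6 reachable states
  s0 = b.(b.c.(0 + 0) + (b.c.0 + (0 | 0 + 0 | 0))) ⊢ ··b··> s1
  s1 = b.c.(0 + 0) + (b.c.0 + (0 | 0 + 0 | 0)) ⊢ ··b··> s2, ··b··> s3
  s2 = c.(0 + 0) ⊢ ··c··> s4
  s3 = c.0 ⊢ ··c··> s5
  s4 = 0 + 0 ⊢ (no moves)
  s5 = 0 ⊢ (no moves)
LTS(Q): 6 reachable states
  t0 = b.(b.c.(0 + 0) + (b.c.0 + (0 | 0 + 0 | 0 + b.0))) ⊢ ··b··> t1
  t1 = b.c.(0 + 0) + (b.c.0 + (0 | 0 + 0 | 0 + b.0)) ⊢ ··b··> t2, ··b··> t3, ··b··> t4
  t2 = 0 ⊢ (no moves)
  t3 = c.(0 + 0) ⊢ ··c··> t5
  t4 = c.0 ⊢ ··c··> t2
  t5 = 0 + 0 ⊢ (no moves)
Coarsest stable partition (strong bisimilarity classes):
  B0 = {s0}
  B1 = {s1}
  B2 = {s2, s3, t3, t4}
  B3 = {s4, s5, t2, t5}
  B4 = {t0}
  B5 = {t1}
s0 ∈ B0, t0 ∈ B4 → different blocks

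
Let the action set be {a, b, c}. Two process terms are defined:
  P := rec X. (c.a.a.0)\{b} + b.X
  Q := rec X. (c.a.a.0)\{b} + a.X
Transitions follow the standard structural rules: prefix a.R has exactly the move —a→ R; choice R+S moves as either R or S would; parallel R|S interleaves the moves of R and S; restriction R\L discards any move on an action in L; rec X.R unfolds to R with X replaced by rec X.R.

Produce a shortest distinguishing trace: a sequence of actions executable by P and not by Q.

b

LTS(P): 4 reachable states
  p0 = rec X. (c.a.a.0)\{b} + b.X :: --b--▸ p0, --c--▸ p1
  p1 = (a.a.0)\{b} :: --a--▸ p2
  p2 = (a.0)\{b} :: --a--▸ p3
  p3 = 0\{b} :: deadlocked
LTS(Q): 4 reachable states
  q0 = rec X. (c.a.a.0)\{b} + a.X :: --a--▸ q0, --c--▸ q1
  q1 = (a.a.0)\{b} :: --a--▸ q2
  q2 = (a.0)\{b} :: --a--▸ q3
  q3 = 0\{b} :: deadlocked
Run σ = ⟨b⟩ on P: start {p0}
  [1] b ⇒ {p0}
  ✓ P
Run σ = ⟨b⟩ on Q: start {q0}
  [1] b ⇒ ∅  — Q cannot continue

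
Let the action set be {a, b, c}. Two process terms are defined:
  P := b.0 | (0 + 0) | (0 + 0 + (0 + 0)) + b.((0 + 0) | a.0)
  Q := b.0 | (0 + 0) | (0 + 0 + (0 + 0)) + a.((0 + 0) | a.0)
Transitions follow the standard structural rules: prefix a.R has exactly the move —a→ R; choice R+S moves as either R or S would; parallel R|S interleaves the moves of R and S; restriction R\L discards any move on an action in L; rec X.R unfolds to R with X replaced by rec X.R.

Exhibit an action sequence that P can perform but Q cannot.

P's transition system — 4 states:
  s0 = b.0 | (0 + 0) | (0 + 0 + (0 + 0)) + b.((0 + 0) | a.0) has moves -b-> s1, -b-> s2
  s1 = (0 + 0) | a.0 has moves -a-> s3
  s2 = 0 | (0 + 0) | (0 + 0 + (0 + 0)) has moves ·
  s3 = (0 + 0) | 0 has moves ·
Q's transition system — 4 states:
  t0 = b.0 | (0 + 0) | (0 + 0 + (0 + 0)) + a.((0 + 0) | a.0) has moves -a-> t1, -b-> t2
  t1 = (0 + 0) | a.0 has moves -a-> t3
  t2 = 0 | (0 + 0) | (0 + 0 + (0 + 0)) has moves ·
  t3 = (0 + 0) | 0 has moves ·
Trace ⟨ba⟩ through P, begin at {s0}:
  step 1 (b): {s1, s2}
  step 2 (a): {s3}
  ✓ P
Trace ⟨ba⟩ through Q, begin at {t0}:
  step 1 (b): {t2}
  step 2 (a): ∅ (Q stuck)

ba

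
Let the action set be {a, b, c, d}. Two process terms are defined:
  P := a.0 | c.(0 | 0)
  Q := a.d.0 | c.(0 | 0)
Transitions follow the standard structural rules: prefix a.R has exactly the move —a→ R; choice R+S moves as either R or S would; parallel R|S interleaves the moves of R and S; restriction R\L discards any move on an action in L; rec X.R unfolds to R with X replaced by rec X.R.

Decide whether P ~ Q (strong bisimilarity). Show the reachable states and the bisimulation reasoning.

P's transition system — 4 states:
  p0 = a.0 | c.(0 | 0) :: -a-> p1, -c-> p2
  p1 = 0 | c.(0 | 0) :: -c-> p3
  p2 = a.0 | (0 | 0) :: -a-> p3
  p3 = 0 | (0 | 0) :: stopped
Q's transition system — 6 states:
  q0 = a.d.0 | c.(0 | 0) :: -a-> q1, -c-> q2
  q1 = d.0 | c.(0 | 0) :: -c-> q3, -d-> q4
  q2 = a.d.0 | (0 | 0) :: -a-> q3
  q3 = d.0 | (0 | 0) :: -d-> q5
  q4 = 0 | c.(0 | 0) :: -c-> q5
  q5 = 0 | (0 | 0) :: stopped
Bisimilarity quotient blocks:
  B0 = {p0}
  B1 = {p2}
  B2 = {p3, q5}
  B3 = {p1, q4}
  B4 = {q0}
  B5 = {q1}
  B6 = {q3}
  B7 = {q2}
p0 ∈ B0, q0 ∈ B4 → different blocks

P ≁ Q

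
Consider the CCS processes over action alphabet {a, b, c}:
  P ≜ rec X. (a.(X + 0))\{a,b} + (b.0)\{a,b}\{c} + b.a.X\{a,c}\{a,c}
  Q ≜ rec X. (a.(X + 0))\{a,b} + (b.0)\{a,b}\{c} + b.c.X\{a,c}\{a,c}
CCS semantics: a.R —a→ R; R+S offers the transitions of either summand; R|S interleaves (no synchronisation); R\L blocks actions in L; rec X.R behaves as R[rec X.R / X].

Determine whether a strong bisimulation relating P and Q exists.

not bisimilar

Reachable graph of P (4 states):
  u0 = rec X. (a.(X + 0))\{a,b} + (b.0)\{a,b}\{c} + b.a.X\{a,c}\{a,c} | =b=> u1
  u1 = a.(rec X. (a.(X + 0))\{a,b} + (b.0)\{a,b}\{c} + b.a.X\{a,c}\{a,c})\{a,c}\{a,c} | =a=> u2
  u2 = (rec X. (a.(X + 0))\{a,b} + (b.0)\{a,b}\{c} + b.a.X\{a,c}\{a,c})\{a,c}\{a,c} | =b=> u3
  u3 = (a.(rec X. (a.(X + 0))\{a,b} + (b.0)\{a,b}\{c} + b.a.X\{a,c}\{a,c})\{a,c}\{a,c})\{a,c}\{a,c} | deadlocked
Reachable graph of Q (4 states):
  v0 = rec X. (a.(X + 0))\{a,b} + (b.0)\{a,b}\{c} + b.c.X\{a,c}\{a,c} | =b=> v1
  v1 = c.(rec X. (a.(X + 0))\{a,b} + (b.0)\{a,b}\{c} + b.c.X\{a,c}\{a,c})\{a,c}\{a,c} | =c=> v2
  v2 = (rec X. (a.(X + 0))\{a,b} + (b.0)\{a,b}\{c} + b.c.X\{a,c}\{a,c})\{a,c}\{a,c} | =b=> v3
  v3 = (c.(rec X. (a.(X + 0))\{a,b} + (b.0)\{a,b}\{c} + b.c.X\{a,c}\{a,c})\{a,c}\{a,c})\{a,c}\{a,c} | deadlocked
Bisimilarity quotient blocks:
  B0 = {u0}
  B1 = {u1}
  B2 = {u2, v2}
  B3 = {u3, v3}
  B4 = {v0}
  B5 = {v1}
u0 ∈ B0, v0 ∈ B4 → different blocks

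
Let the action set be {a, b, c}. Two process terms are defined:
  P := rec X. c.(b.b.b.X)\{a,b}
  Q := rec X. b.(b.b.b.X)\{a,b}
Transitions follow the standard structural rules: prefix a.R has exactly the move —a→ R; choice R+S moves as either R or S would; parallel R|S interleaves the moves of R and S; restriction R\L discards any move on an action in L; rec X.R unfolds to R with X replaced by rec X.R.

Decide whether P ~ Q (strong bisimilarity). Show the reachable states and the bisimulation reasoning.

NO

Reachable graph of P (2 states):
  s0 = rec X. c.(b.b.b.X)\{a,b} | =c=> s1
  s1 = (b.b.b.(rec X. c.(b.b.b.X)\{a,b}))\{a,b} | ∅
Reachable graph of Q (2 states):
  t0 = rec X. b.(b.b.b.X)\{a,b} | =b=> t1
  t1 = (b.b.b.(rec X. b.(b.b.b.X)\{a,b}))\{a,b} | ∅
Coarsest stable partition (strong bisimilarity classes):
  B0 = {s0}
  B1 = {s1, t1}
  B2 = {t0}
s0 ∈ B0, t0 ∈ B2 → different blocks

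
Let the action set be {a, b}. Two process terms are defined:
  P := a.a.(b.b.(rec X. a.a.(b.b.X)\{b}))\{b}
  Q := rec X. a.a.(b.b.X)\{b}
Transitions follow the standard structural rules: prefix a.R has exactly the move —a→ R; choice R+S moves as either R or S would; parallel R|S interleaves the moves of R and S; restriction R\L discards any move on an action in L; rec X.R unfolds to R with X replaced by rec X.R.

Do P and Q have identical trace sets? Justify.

Reachable graph of P (3 states):
  m0 = a.a.(b.b.(rec X. a.a.(b.b.X)\{b}))\{b} | -a-> m1
  m1 = a.(b.b.(rec X. a.a.(b.b.X)\{b}))\{b} | -a-> m2
  m2 = (b.b.(rec X. a.a.(b.b.X)\{b}))\{b} | ·
Reachable graph of Q (3 states):
  n0 = rec X. a.a.(b.b.X)\{b} | -a-> n1
  n1 = a.(b.b.(rec X. a.a.(b.b.X)\{b}))\{b} | -a-> n2
  n2 = (b.b.(rec X. a.a.(b.b.X)\{b}))\{b} | ·
Coarsest stable partition (strong bisimilarity classes):
  B0 = {m0, n0}
  B1 = {m1, n1}
  B2 = {m2, n2}
m0 ∈ B0, n0 ∈ B0 → same block
Bisimilar ⇒ trace-equivalent.

trace-equivalent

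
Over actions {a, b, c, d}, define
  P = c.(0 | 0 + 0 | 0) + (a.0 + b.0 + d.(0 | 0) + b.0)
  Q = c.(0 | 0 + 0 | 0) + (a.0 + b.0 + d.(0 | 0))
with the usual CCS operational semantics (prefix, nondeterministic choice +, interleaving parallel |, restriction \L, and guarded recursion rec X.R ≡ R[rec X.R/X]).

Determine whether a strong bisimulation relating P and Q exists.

YES

P's transition system — 4 states:
  u0 = c.(0 | 0 + 0 | 0) + (a.0 + b.0 + d.(0 | 0) + b.0) → ··a··> u1, ··b··> u1, ··c··> u2, ··d··> u3
  u1 = 0 → ∅
  u2 = 0 | 0 + 0 | 0 → ∅
  u3 = 0 | 0 → ∅
Q's transition system — 4 states:
  v0 = c.(0 | 0 + 0 | 0) + (a.0 + b.0 + d.(0 | 0)) → ··a··> v1, ··b··> v1, ··c··> v2, ··d··> v3
  v1 = 0 → ∅
  v2 = 0 | 0 + 0 | 0 → ∅
  v3 = 0 | 0 → ∅
Partition-refinement fixed point:
  B0 = {u0, v0}
  B1 = {u1, u2, u3, v1, v2, v3}
u0 ∈ B0, v0 ∈ B0 → same block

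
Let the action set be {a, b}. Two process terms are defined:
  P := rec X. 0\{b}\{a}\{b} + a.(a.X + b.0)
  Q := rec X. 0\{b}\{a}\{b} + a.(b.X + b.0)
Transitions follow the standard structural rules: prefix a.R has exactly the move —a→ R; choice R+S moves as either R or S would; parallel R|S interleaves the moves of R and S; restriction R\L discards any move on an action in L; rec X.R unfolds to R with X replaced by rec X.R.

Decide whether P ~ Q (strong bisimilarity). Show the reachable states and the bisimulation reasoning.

NO

LTS(P): 3 reachable states
  u0 = rec X. 0\{b}\{a}\{b} + a.(a.X + b.0) | =a=> u1
  u1 = a.(rec X. 0\{b}\{a}\{b} + a.(a.X + b.0)) + b.0 | =a=> u0, =b=> u2
  u2 = 0 | deadlocked
LTS(Q): 3 reachable states
  v0 = rec X. 0\{b}\{a}\{b} + a.(b.X + b.0) | =a=> v1
  v1 = b.(rec X. 0\{b}\{a}\{b} + a.(b.X + b.0)) + b.0 | =b=> v0, =b=> v2
  v2 = 0 | deadlocked
Bisimilarity quotient blocks:
  B0 = {u0}
  B1 = {u1}
  B2 = {u2, v2}
  B3 = {v0}
  B4 = {v1}
u0 ∈ B0, v0 ∈ B3 → different blocks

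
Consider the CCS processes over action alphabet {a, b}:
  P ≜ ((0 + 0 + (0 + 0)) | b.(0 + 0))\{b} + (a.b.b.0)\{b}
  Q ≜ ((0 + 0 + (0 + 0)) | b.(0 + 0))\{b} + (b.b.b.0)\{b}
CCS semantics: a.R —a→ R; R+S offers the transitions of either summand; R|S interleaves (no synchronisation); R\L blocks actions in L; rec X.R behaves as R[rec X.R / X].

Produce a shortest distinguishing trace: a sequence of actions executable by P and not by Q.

a

P's transition system — 2 states:
  u0 = ((0 + 0 + (0 + 0)) | b.(0 + 0))\{b} + (a.b.b.0)\{b} ⊢ —a→ u1
  u1 = (b.b.0)\{b} ⊢ (no moves)
Q's transition system — 1 states:
  v0 = ((0 + 0 + (0 + 0)) | b.(0 + 0))\{b} + (b.b.b.0)\{b} ⊢ (no moves)
Executing a from P (initial set {u0}):
  step 1 (a): {u1}
  P completes σ.
Executing a from Q (initial set {v0}):
  step 1 (a): ∅ (Q stuck)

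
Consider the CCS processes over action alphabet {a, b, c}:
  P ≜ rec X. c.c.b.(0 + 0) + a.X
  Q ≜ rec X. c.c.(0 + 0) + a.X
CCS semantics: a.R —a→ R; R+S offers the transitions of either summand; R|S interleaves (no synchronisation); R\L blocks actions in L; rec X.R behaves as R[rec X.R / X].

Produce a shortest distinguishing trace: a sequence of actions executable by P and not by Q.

ccb

P's transition system — 4 states:
  m0 = rec X. c.c.b.(0 + 0) + a.X → —a→ m0, —c→ m1
  m1 = c.b.(0 + 0) → —c→ m2
  m2 = b.(0 + 0) → —b→ m3
  m3 = 0 + 0 → (no moves)
Q's transition system — 3 states:
  n0 = rec X. c.c.(0 + 0) + a.X → —a→ n0, —c→ n1
  n1 = c.(0 + 0) → —c→ n2
  n2 = 0 + 0 → (no moves)
Trace ⟨ccb⟩ through P, begin at {m0}:
  after c @ step 1: {m1}
  after c @ step 2: {m2}
  after b @ step 3: {m3}
  — P admits the full trace.
Trace ⟨ccb⟩ through Q, begin at {n0}:
  after c @ step 1: {n1}
  after c @ step 2: {n2}
  after b @ step 3: no successor for Q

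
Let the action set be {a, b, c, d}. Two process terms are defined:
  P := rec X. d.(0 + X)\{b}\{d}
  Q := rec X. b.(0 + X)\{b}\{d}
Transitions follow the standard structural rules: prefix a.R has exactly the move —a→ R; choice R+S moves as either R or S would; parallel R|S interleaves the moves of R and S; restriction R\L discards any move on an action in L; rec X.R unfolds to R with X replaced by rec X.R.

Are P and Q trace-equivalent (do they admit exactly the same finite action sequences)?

LTS(P): 2 reachable states
  p0 = rec X. d.(0 + X)\{b}\{d} ⊢ --d--▸ p1
  p1 = (0 + (rec X. d.(0 + X)\{b}\{d}))\{b}\{d} ⊢ stopped
LTS(Q): 2 reachable states
  q0 = rec X. b.(0 + X)\{b}\{d} ⊢ --b--▸ q1
  q1 = (0 + (rec X. b.(0 + X)\{b}\{d}))\{b}\{d} ⊢ stopped
Trace ⟨d⟩ through P, begin at {p0}:
  after d @ step 1: {p1}
  — P admits the full trace.
Trace ⟨d⟩ through Q, begin at {q0}:
  after d @ step 1: no successor for Q

trace-distinct — witness ⟨d⟩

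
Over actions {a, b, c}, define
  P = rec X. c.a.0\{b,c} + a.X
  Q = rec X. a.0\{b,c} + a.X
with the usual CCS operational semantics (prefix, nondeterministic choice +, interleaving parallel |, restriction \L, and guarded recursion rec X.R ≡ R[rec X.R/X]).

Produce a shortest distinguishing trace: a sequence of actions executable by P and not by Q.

P's transition system — 3 states:
  m0 = rec X. c.a.0\{b,c} + a.X :: ··a··> m0, ··c··> m1
  m1 = a.0\{b,c} :: ··a··> m2
  m2 = 0\{b,c} :: deadlocked
Q's transition system — 2 states:
  n0 = rec X. a.0\{b,c} + a.X :: ··a··> n0, ··a··> n1
  n1 = 0\{b,c} :: deadlocked
Run σ = ⟨c⟩ on P: start {m0}
  [1] c ⇒ {m1}
  — P admits the full trace.
Run σ = ⟨c⟩ on Q: start {n0}
  [1] c ⇒ ∅ (Q stuck)

c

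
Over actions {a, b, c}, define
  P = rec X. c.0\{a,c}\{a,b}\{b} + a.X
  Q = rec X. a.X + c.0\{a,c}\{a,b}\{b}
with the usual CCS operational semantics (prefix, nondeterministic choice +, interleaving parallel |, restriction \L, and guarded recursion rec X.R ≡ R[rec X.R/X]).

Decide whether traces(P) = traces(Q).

trace-equivalent

LTS(P): 2 reachable states
  p0 = rec X. c.0\{a,c}\{a,b}\{b} + a.X :: --a--▸ p0, --c--▸ p1
  p1 = 0\{a,c}\{a,b}\{b} :: deadlocked
LTS(Q): 2 reachable states
  q0 = rec X. a.X + c.0\{a,c}\{a,b}\{b} :: --a--▸ q0, --c--▸ q1
  q1 = 0\{a,c}\{a,b}\{b} :: deadlocked
Coarsest stable partition (strong bisimilarity classes):
  B0 = {p0, q0}
  B1 = {p1, q1}
p0 ∈ B0, q0 ∈ B0 → same block
Bisimilar ⇒ trace-equivalent.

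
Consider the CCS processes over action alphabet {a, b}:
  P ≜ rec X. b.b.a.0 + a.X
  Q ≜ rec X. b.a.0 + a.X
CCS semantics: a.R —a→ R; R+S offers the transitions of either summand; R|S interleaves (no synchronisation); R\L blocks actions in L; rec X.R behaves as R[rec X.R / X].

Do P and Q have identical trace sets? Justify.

trace-distinct — witness ⟨bb⟩

LTS(P): 4 reachable states
  m0 = rec X. b.b.a.0 + a.X ⊢ —a→ m0, —b→ m1
  m1 = b.a.0 ⊢ —b→ m2
  m2 = a.0 ⊢ —a→ m3
  m3 = 0 ⊢ (no moves)
LTS(Q): 3 reachable states
  n0 = rec X. b.a.0 + a.X ⊢ —a→ n0, —b→ n1
  n1 = a.0 ⊢ —a→ n2
  n2 = 0 ⊢ (no moves)
Executing bb from P (initial set {m0}):
  [1] b ⇒ {m1}
  [2] b ⇒ {m2}
  ✓ P
Executing bb from Q (initial set {n0}):
  [1] b ⇒ {n1}
  [2] b ⇒ ∅ (Q stuck)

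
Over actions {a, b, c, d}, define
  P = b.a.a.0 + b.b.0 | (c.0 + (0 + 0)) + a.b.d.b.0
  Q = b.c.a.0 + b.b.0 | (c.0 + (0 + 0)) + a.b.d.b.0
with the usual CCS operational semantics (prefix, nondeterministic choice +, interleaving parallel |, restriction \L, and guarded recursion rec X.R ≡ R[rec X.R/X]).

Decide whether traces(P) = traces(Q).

LTS(P): 12 reachable states
  s0 = b.a.a.0 + b.b.0 | (c.0 + (0 + 0)) + a.b.d.b.0 :: -a-> s1, -b-> s2, -b-> s3, -c-> s4
  s1 = b.d.b.0 :: -b-> s5
  s2 = a.a.0 :: -a-> s6
  s3 = b.0 | (c.0 + (0 + 0)) :: -b-> s7, -c-> s8
  s4 = b.b.0 | 0 :: -b-> s8
  s5 = d.b.0 :: -d-> s9
  s6 = a.0 :: -a-> s10
  s7 = 0 | (c.0 + (0 + 0)) :: -c-> s11
  s8 = b.0 | 0 :: -b-> s11
  s9 = b.0 :: -b-> s10
  s10 = 0 :: deadlocked
  s11 = 0 | 0 :: deadlocked
LTS(Q): 12 reachable states
  t0 = b.c.a.0 + b.b.0 | (c.0 + (0 + 0)) + a.b.d.b.0 :: -a-> t1, -b-> t2, -b-> t3, -c-> t4
  t1 = b.d.b.0 :: -b-> t5
  t2 = b.0 | (c.0 + (0 + 0)) :: -b-> t6, -c-> t7
  t3 = c.a.0 :: -c-> t8
  t4 = b.b.0 | 0 :: -b-> t7
  t5 = d.b.0 :: -d-> t9
  t6 = 0 | (c.0 + (0 + 0)) :: -c-> t10
  t7 = b.0 | 0 :: -b-> t10
  t8 = a.0 :: -a-> t11
  t9 = b.0 :: -b-> t11
  t10 = 0 | 0 :: deadlocked
  t11 = 0 :: deadlocked
Trace ⟨ba⟩ through P, begin at {s0}:
  after b @ step 1: {s2, s3}
  after a @ step 2: {s6}
  ✓ P
Trace ⟨ba⟩ through Q, begin at {t0}:
  after b @ step 1: {t2, t3}
  after a @ step 2: ∅ (Q stuck)

NO — witness ⟨ba⟩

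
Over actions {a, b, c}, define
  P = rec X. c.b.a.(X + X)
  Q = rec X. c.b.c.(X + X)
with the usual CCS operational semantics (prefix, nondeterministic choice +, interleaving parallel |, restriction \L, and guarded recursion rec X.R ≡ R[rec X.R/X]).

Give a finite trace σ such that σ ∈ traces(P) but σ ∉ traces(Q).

cba

P's transition system — 4 states:
  s0 = rec X. c.b.a.(X + X) has moves -c-> s1
  s1 = b.a.((rec X. c.b.a.(X + X)) + (rec X. c.b.a.(X + X))) has moves -b-> s2
  s2 = a.((rec X. c.b.a.(X + X)) + (rec X. c.b.a.(X + X))) has moves -a-> s3
  s3 = (rec X. c.b.a.(X + X)) + (rec X. c.b.a.(X + X)) has moves -c-> s1
Q's transition system — 4 states:
  t0 = rec X. c.b.c.(X + X) has moves -c-> t1
  t1 = b.c.((rec X. c.b.c.(X + X)) + (rec X. c.b.c.(X + X))) has moves -b-> t2
  t2 = c.((rec X. c.b.c.(X + X)) + (rec X. c.b.c.(X + X))) has moves -c-> t3
  t3 = (rec X. c.b.c.(X + X)) + (rec X. c.b.c.(X + X)) has moves -c-> t1
Trace ⟨cba⟩ through P, begin at {s0}:
  [1] c ⇒ {s1}
  [2] b ⇒ {s2}
  [3] a ⇒ {s3}
  ✓ P
Trace ⟨cba⟩ through Q, begin at {t0}:
  [1] c ⇒ {t1}
  [2] b ⇒ {t2}
  [3] a ⇒ ∅  — Q cannot continue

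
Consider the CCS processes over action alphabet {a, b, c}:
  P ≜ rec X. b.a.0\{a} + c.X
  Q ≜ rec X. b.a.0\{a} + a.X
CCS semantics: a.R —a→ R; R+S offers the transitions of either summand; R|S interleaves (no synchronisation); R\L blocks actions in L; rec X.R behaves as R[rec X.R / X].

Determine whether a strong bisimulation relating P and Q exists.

Reachable graph of P (3 states):
  m0 = rec X. b.a.0\{a} + c.X ⊢ —b→ m1, —c→ m0
  m1 = a.0\{a} ⊢ —a→ m2
  m2 = 0\{a} ⊢ (no moves)
Reachable graph of Q (3 states):
  n0 = rec X. b.a.0\{a} + a.X ⊢ —a→ n0, —b→ n1
  n1 = a.0\{a} ⊢ —a→ n2
  n2 = 0\{a} ⊢ (no moves)
Partition-refinement fixed point:
  B0 = {m0}
  B1 = {m1, n1}
  B2 = {m2, n2}
  B3 = {n0}
m0 ∈ B0, n0 ∈ B3 → different blocks

NO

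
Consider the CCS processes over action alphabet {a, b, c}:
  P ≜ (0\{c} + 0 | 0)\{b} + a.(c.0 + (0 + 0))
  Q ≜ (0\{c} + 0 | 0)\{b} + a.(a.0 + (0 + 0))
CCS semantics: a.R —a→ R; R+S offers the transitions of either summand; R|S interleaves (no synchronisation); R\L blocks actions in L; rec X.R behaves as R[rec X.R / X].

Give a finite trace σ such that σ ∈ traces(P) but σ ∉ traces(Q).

ac

P's transition system — 3 states:
  p0 = (0\{c} + 0 | 0)\{b} + a.(c.0 + (0 + 0)) has moves —a→ p1
  p1 = c.0 + (0 + 0) has moves —c→ p2
  p2 = 0 has moves ∅
Q's transition system — 3 states:
  q0 = (0\{c} + 0 | 0)\{b} + a.(a.0 + (0 + 0)) has moves —a→ q1
  q1 = a.0 + (0 + 0) has moves —a→ q2
  q2 = 0 has moves ∅
Executing ac from P (initial set {p0}):
  step 1 (a): {p1}
  step 2 (c): {p2}
  — P admits the full trace.
Executing ac from Q (initial set {q0}):
  step 1 (a): {q1}
  step 2 (c): ∅ (Q stuck)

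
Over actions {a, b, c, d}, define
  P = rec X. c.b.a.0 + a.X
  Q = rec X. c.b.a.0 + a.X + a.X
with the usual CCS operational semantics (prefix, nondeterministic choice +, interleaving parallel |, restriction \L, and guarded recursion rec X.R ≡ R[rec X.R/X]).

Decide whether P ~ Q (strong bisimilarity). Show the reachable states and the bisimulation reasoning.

P's transition system — 4 states:
  m0 = rec X. c.b.a.0 + a.X :: -a-> m0, -c-> m1
  m1 = b.a.0 :: -b-> m2
  m2 = a.0 :: -a-> m3
  m3 = 0 :: ∅
Q's transition system — 4 states:
  n0 = rec X. c.b.a.0 + a.X + a.X :: -a-> n0, -c-> n1
  n1 = b.a.0 :: -b-> n2
  n2 = a.0 :: -a-> n3
  n3 = 0 :: ∅
Partition-refinement fixed point:
  B0 = {m0, n0}
  B1 = {m1, n1}
  B2 = {m2, n2}
  B3 = {m3, n3}
m0 ∈ B0, n0 ∈ B0 → same block

YES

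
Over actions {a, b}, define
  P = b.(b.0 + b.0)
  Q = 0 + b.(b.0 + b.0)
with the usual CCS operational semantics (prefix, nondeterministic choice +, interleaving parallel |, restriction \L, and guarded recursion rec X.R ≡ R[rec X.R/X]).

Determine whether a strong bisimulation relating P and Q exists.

YES

P's transition system — 3 states:
  p0 = b.(b.0 + b.0) :: -b-> p1
  p1 = b.0 + b.0 :: -b-> p2
  p2 = 0 :: ∅
Q's transition system — 3 states:
  q0 = 0 + b.(b.0 + b.0) :: -b-> q1
  q1 = b.0 + b.0 :: -b-> q2
  q2 = 0 :: ∅
Partition-refinement fixed point:
  B0 = {p0, q0}
  B1 = {p1, q1}
  B2 = {p2, q2}
p0 ∈ B0, q0 ∈ B0 → same block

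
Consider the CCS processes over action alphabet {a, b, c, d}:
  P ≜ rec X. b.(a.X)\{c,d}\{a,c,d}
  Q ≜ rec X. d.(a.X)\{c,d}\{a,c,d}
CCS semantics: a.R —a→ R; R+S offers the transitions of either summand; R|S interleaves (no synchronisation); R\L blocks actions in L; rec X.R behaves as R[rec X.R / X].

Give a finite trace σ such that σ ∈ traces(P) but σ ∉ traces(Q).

b

P's transition system — 2 states:
  p0 = rec X. b.(a.X)\{c,d}\{a,c,d} has moves -b-> p1
  p1 = (a.(rec X. b.(a.X)\{c,d}\{a,c,d}))\{c,d}\{a,c,d} has moves deadlocked
Q's transition system — 2 states:
  q0 = rec X. d.(a.X)\{c,d}\{a,c,d} has moves -d-> q1
  q1 = (a.(rec X. d.(a.X)\{c,d}\{a,c,d}))\{c,d}\{a,c,d} has moves deadlocked
Executing b from P (initial set {p0}):
  step 1 (b): {p1}
  P completes σ.
Executing b from Q (initial set {q0}):
  step 1 (b): ∅  — Q cannot continue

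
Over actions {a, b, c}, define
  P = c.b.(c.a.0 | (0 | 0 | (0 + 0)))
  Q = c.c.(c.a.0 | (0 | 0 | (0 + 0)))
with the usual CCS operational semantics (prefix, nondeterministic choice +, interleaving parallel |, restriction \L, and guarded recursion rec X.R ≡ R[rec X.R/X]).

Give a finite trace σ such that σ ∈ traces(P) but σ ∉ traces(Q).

Reachable graph of P (5 states):
  u0 = c.b.(c.a.0 | (0 | 0 | (0 + 0))) :: --c--▸ u1
  u1 = b.(c.a.0 | (0 | 0 | (0 + 0))) :: --b--▸ u2
  u2 = c.a.0 | (0 | 0 | (0 + 0)) :: --c--▸ u3
  u3 = a.0 | (0 | 0 | (0 + 0)) :: --a--▸ u4
  u4 = 0 | (0 | 0 | (0 + 0)) :: stopped
Reachable graph of Q (5 states):
  v0 = c.c.(c.a.0 | (0 | 0 | (0 + 0))) :: --c--▸ v1
  v1 = c.(c.a.0 | (0 | 0 | (0 + 0))) :: --c--▸ v2
  v2 = c.a.0 | (0 | 0 | (0 + 0)) :: --c--▸ v3
  v3 = a.0 | (0 | 0 | (0 + 0)) :: --a--▸ v4
  v4 = 0 | (0 | 0 | (0 + 0)) :: stopped
Trace ⟨cb⟩ through P, begin at {u0}:
  [1] c ⇒ {u1}
  [2] b ⇒ {u2}
  ✓ P
Trace ⟨cb⟩ through Q, begin at {v0}:
  [1] c ⇒ {v1}
  [2] b ⇒ ∅ (Q stuck)

cb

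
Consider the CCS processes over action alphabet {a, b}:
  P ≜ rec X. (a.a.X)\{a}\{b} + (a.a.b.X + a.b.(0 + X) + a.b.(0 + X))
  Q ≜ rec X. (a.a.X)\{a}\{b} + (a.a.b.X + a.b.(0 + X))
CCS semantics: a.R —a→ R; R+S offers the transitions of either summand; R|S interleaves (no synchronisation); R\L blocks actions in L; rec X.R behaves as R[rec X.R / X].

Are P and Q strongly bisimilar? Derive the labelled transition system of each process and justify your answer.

P's transition system — 5 states:
  s0 = rec X. (a.a.X)\{a}\{b} + (a.a.b.X + a.b.(0 + X) + a.b.(0 + X)) has moves --a--▸ s1, --a--▸ s2
  s1 = a.b.(rec X. (a.a.X)\{a}\{b} + (a.a.b.X + a.b.(0 + X) + a.b.(0 + X))) has moves --a--▸ s3
  s2 = b.(0 + (rec X. (a.a.X)\{a}\{b} + (a.a.b.X + a.b.(0 + X) + a.b.(0 + X)))) has moves --b--▸ s4
  s3 = b.(rec X. (a.a.X)\{a}\{b} + (a.a.b.X + a.b.(0 + X) + a.b.(0 + X))) has moves --b--▸ s0
  s4 = 0 + (rec X. (a.a.X)\{a}\{b} + (a.a.b.X + a.b.(0 + X) + a.b.(0 + X))) has moves --a--▸ s1, --a--▸ s2
Q's transition system — 5 states:
  t0 = rec X. (a.a.X)\{a}\{b} + (a.a.b.X + a.b.(0 + X)) has moves --a--▸ t1, --a--▸ t2
  t1 = a.b.(rec X. (a.a.X)\{a}\{b} + (a.a.b.X + a.b.(0 + X))) has moves --a--▸ t3
  t2 = b.(0 + (rec X. (a.a.X)\{a}\{b} + (a.a.b.X + a.b.(0 + X)))) has moves --b--▸ t4
  t3 = b.(rec X. (a.a.X)\{a}\{b} + (a.a.b.X + a.b.(0 + X))) has moves --b--▸ t0
  t4 = 0 + (rec X. (a.a.X)\{a}\{b} + (a.a.b.X + a.b.(0 + X))) has moves --a--▸ t1, --a--▸ t2
Bisimilarity quotient blocks:
  B0 = {s0, s4, t0, t4}
  B1 = {s2, s3, t2, t3}
  B2 = {s1, t1}
s0 ∈ B0, t0 ∈ B0 → same block

P ~ Q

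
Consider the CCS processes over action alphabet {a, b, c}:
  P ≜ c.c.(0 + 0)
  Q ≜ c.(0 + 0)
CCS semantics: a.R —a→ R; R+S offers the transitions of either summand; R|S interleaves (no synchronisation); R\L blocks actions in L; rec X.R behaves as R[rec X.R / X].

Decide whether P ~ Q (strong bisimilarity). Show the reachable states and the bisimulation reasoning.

LTS(P): 3 reachable states
  m0 = c.c.(0 + 0) | -c-> m1
  m1 = c.(0 + 0) | -c-> m2
  m2 = 0 + 0 | deadlocked
LTS(Q): 2 reachable states
  n0 = c.(0 + 0) | -c-> n1
  n1 = 0 + 0 | deadlocked
Coarsest stable partition (strong bisimilarity classes):
  B0 = {m0}
  B1 = {m1, n0}
  B2 = {m2, n1}
m0 ∈ B0, n0 ∈ B1 → different blocks

P ≁ Q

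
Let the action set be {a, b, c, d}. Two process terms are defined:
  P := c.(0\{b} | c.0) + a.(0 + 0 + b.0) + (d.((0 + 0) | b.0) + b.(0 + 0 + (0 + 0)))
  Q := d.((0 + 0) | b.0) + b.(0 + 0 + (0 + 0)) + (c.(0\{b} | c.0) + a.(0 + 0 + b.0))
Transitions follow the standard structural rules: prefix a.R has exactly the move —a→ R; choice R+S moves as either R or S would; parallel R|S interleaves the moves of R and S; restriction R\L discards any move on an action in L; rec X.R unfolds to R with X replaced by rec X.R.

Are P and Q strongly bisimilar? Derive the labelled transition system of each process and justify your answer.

YES

Reachable graph of P (8 states):
  m0 = c.(0\{b} | c.0) + a.(0 + 0 + b.0) + (d.((0 + 0) | b.0) + b.(0 + 0 + (0 + 0))) has moves --a--▸ m1, --b--▸ m2, --c--▸ m3, --d--▸ m4
  m1 = 0 + 0 + b.0 has moves --b--▸ m5
  m2 = 0 + 0 + (0 + 0) has moves (no moves)
  m3 = 0\{b} | c.0 has moves --c--▸ m6
  m4 = (0 + 0) | b.0 has moves --b--▸ m7
  m5 = 0 has moves (no moves)
  m6 = 0\{b} | 0 has moves (no moves)
  m7 = (0 + 0) | 0 has moves (no moves)
Reachable graph of Q (8 states):
  n0 = d.((0 + 0) | b.0) + b.(0 + 0 + (0 + 0)) + (c.(0\{b} | c.0) + a.(0 + 0 + b.0)) has moves --a--▸ n1, --b--▸ n2, --c--▸ n3, --d--▸ n4
  n1 = 0 + 0 + b.0 has moves --b--▸ n5
  n2 = 0 + 0 + (0 + 0) has moves (no moves)
  n3 = 0\{b} | c.0 has moves --c--▸ n6
  n4 = (0 + 0) | b.0 has moves --b--▸ n7
  n5 = 0 has moves (no moves)
  n6 = 0\{b} | 0 has moves (no moves)
  n7 = (0 + 0) | 0 has moves (no moves)
Coarsest stable partition (strong bisimilarity classes):
  B0 = {m0, n0}
  B1 = {m3, n3}
  B2 = {m2, m5, m6, m7, n2, n5, n6, n7}
  B3 = {m1, m4, n1, n4}
m0 ∈ B0, n0 ∈ B0 → same block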